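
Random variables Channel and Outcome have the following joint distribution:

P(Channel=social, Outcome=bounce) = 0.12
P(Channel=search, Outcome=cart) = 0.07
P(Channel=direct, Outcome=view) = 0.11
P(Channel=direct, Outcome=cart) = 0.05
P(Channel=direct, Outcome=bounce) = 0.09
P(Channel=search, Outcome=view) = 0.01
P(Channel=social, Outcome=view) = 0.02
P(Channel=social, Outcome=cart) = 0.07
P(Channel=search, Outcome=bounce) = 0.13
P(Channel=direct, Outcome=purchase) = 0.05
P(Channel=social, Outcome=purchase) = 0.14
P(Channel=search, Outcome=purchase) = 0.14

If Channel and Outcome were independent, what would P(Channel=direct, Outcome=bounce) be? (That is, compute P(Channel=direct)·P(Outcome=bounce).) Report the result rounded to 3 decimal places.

P(Channel=direct) = 0.09 + 0.11 + 0.05 + 0.05 = 0.30.
P(Outcome=bounce) = 0.13 + 0.12 + 0.09 = 0.34.
Product: 0.30 × 0.34 = 0.102.

0.102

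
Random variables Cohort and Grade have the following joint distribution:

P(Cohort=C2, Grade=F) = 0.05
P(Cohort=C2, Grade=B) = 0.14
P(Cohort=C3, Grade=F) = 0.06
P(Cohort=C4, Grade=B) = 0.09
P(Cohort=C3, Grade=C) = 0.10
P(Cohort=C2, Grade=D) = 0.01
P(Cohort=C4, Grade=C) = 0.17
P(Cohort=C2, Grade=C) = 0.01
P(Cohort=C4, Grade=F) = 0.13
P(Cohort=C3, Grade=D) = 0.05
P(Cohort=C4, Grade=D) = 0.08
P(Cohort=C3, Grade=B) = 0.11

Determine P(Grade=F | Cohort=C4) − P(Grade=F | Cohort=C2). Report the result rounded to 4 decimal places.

P(Cohort=C4) = 0.09 + 0.17 + 0.08 + 0.13 = 0.47; P(Grade=F | Cohort=C4) = 0.13/0.47 = 0.27660.
P(Cohort=C2) = 0.14 + 0.01 + 0.01 + 0.05 = 0.21; P(Grade=F | Cohort=C2) = 0.05/0.21 = 0.23810.
Difference = 0.0385.

0.0385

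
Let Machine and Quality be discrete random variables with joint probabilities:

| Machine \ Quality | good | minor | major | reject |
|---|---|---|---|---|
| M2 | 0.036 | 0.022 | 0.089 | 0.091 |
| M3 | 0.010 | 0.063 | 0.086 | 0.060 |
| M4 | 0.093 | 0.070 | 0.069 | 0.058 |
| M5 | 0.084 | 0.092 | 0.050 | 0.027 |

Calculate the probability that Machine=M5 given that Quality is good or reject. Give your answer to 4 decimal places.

0.2418

P(Quality=good) = 0.036 + 0.010 + 0.093 + 0.084 = 0.223.
P(Quality=reject) = 0.091 + 0.060 + 0.058 + 0.027 = 0.236.
P(Quality ∈ {good, reject}) = 0.223 + 0.236 = 0.459; P(Machine=M5, Quality ∈ {good, reject}) = 0.084 + 0.027 = 0.111.
P(Machine=M5 | Quality ∈ {good, reject}) = 0.111/0.459 = 0.2418.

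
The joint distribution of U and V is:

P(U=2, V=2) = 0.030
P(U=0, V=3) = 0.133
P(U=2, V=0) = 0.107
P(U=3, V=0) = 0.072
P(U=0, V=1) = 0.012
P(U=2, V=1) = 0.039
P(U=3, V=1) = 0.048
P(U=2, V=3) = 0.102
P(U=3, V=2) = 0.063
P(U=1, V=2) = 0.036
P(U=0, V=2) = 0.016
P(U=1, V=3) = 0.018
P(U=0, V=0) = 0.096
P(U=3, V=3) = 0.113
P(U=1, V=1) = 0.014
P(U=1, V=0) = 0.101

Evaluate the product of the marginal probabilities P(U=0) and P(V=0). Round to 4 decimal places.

P(U=0) = 0.096 + 0.012 + 0.016 + 0.133 = 0.257.
P(V=0) = 0.096 + 0.101 + 0.107 + 0.072 = 0.376.
Product: 0.257 × 0.376 = 0.0966.

0.0966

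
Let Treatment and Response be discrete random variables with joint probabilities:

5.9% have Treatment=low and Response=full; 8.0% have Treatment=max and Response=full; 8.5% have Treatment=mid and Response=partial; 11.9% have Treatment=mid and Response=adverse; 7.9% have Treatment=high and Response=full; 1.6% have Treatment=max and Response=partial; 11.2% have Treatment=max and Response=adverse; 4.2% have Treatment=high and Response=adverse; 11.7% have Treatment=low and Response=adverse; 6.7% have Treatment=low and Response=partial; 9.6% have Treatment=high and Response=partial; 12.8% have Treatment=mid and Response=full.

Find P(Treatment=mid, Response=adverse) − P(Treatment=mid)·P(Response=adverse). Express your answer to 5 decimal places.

P(Treatment=mid) = 0.085 + 0.128 + 0.119 = 0.332.
P(Response=adverse) = 0.117 + 0.119 + 0.042 + 0.112 = 0.390.
P(Treatment=mid, Response=adverse) − P(Treatment=mid)P(Response=adverse) = 0.119 − 0.332×0.390 = -0.01048.

-0.01048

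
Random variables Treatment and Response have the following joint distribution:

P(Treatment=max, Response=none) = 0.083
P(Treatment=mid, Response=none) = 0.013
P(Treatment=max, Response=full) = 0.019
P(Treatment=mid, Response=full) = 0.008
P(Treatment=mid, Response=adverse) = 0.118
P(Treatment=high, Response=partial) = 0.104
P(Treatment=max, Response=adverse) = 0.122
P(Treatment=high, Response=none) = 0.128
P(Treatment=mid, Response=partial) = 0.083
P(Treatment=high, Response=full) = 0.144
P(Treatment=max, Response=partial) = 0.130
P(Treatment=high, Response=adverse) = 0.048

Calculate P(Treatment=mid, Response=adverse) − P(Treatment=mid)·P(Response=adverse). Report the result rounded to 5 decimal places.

0.05406

P(Treatment=mid) = 0.013 + 0.083 + 0.008 + 0.118 = 0.222.
P(Response=adverse) = 0.118 + 0.048 + 0.122 = 0.288.
P(Treatment=mid, Response=adverse) − P(Treatment=mid)P(Response=adverse) = 0.118 − 0.222×0.288 = 0.05406.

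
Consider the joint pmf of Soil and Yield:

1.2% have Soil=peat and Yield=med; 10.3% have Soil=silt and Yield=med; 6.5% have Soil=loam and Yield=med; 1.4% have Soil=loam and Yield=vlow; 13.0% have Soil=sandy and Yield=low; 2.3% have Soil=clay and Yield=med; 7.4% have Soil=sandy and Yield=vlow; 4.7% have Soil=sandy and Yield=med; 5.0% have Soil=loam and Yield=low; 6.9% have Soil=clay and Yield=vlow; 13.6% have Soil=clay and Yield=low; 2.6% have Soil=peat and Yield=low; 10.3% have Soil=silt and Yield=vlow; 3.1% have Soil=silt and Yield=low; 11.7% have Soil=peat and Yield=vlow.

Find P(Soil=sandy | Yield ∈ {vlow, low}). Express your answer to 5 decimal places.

0.27200

P(Yield=vlow) = 0.074 + 0.014 + 0.069 + 0.103 + 0.117 = 0.377.
P(Yield=low) = 0.130 + 0.050 + 0.136 + 0.031 + 0.026 = 0.373.
P(Yield ∈ {vlow, low}) = 0.377 + 0.373 = 0.750; P(Soil=sandy, Yield ∈ {vlow, low}) = 0.074 + 0.130 = 0.204.
P(Soil=sandy | Yield ∈ {vlow, low}) = 0.204/0.750 = 0.27200.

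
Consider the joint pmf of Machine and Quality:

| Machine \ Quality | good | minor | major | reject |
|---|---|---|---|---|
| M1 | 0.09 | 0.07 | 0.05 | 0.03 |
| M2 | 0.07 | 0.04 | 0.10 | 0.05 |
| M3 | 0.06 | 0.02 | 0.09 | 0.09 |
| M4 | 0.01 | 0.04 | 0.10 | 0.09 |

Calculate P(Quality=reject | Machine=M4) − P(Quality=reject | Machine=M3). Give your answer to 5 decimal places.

0.02885

P(Machine=M4) = 0.01 + 0.04 + 0.10 + 0.09 = 0.24; P(Quality=reject | Machine=M4) = 0.09/0.24 = 0.375000.
P(Machine=M3) = 0.06 + 0.02 + 0.09 + 0.09 = 0.26; P(Quality=reject | Machine=M3) = 0.09/0.26 = 0.346154.
Difference = 0.02885.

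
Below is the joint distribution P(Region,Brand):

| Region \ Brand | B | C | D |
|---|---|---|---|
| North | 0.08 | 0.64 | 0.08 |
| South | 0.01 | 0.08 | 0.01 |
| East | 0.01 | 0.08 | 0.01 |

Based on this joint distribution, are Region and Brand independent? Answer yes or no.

Every cell satisfies P(Region,Brand) = P(Region)·P(Brand). For instance P(Region=East) = 0.10, P(Brand=B) = 0.10, and 0.10×0.10 = 0.01 matches the joint entry. So Region and Brand are independent.

yes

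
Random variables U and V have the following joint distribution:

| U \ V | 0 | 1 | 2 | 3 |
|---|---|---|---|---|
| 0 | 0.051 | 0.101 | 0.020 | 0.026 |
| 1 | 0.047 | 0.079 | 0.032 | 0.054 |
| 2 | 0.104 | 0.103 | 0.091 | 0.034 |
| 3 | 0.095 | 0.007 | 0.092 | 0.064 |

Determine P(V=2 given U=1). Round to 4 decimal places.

P(U=1) = 0.047 + 0.079 + 0.032 + 0.054 = 0.212.
P(V=2 | U=1) = 0.032/0.212 = 0.1509.

0.1509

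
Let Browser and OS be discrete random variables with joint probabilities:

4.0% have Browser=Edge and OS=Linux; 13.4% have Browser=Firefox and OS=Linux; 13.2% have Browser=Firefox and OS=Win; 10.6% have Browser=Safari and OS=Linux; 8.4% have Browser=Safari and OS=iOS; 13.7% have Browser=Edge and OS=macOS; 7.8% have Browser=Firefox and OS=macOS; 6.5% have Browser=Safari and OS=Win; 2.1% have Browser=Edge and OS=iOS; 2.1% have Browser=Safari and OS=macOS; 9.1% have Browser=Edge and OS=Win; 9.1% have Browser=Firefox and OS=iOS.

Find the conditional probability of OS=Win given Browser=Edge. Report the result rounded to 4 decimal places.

P(Browser=Edge) = 0.091 + 0.137 + 0.040 + 0.021 = 0.289.
P(OS=Win | Browser=Edge) = 0.091/0.289 = 0.3149.

0.3149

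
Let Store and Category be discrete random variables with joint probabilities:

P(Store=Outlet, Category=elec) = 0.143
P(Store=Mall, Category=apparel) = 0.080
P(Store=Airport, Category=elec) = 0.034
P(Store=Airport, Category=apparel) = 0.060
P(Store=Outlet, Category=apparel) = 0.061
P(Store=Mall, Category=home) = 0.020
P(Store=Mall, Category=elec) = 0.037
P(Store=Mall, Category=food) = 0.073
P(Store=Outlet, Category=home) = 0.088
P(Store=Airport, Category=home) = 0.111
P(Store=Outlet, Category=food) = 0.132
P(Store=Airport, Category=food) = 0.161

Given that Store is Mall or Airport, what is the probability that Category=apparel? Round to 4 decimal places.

0.2431

P(Store=Mall) = 0.073 + 0.080 + 0.037 + 0.020 = 0.210.
P(Store=Airport) = 0.161 + 0.060 + 0.034 + 0.111 = 0.366.
P(Store ∈ {Mall, Airport}) = 0.210 + 0.366 = 0.576; P(Category=apparel, Store ∈ {Mall, Airport}) = 0.080 + 0.060 = 0.140.
P(Category=apparel | Store ∈ {Mall, Airport}) = 0.140/0.576 = 0.2431.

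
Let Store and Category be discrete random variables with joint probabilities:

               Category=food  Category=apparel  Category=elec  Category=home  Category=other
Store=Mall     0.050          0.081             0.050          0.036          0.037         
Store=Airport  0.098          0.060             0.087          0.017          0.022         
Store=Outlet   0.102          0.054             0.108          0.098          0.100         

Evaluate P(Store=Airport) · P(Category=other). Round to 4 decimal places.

0.0452

P(Store=Airport) = 0.098 + 0.060 + 0.087 + 0.017 + 0.022 = 0.284.
P(Category=other) = 0.037 + 0.022 + 0.100 = 0.159.
Product: 0.284 × 0.159 = 0.0452.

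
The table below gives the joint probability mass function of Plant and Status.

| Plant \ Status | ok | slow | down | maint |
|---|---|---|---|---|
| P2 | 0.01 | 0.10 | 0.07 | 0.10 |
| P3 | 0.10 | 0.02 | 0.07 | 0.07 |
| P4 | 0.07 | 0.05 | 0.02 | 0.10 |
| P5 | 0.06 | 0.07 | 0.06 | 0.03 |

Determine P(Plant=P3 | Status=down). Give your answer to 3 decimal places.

0.318

P(Status=down) = 0.07 + 0.07 + 0.02 + 0.06 = 0.22.
P(Plant=P3 | Status=down) = 0.07/0.22 = 0.318.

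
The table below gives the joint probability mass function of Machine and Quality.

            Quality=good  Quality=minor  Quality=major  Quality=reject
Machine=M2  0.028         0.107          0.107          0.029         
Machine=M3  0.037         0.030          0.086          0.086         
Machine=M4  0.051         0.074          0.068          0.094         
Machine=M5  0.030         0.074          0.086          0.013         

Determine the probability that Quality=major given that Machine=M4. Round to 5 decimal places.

0.23693

P(Machine=M4) = 0.051 + 0.074 + 0.068 + 0.094 = 0.287.
P(Quality=major | Machine=M4) = 0.068/0.287 = 0.23693.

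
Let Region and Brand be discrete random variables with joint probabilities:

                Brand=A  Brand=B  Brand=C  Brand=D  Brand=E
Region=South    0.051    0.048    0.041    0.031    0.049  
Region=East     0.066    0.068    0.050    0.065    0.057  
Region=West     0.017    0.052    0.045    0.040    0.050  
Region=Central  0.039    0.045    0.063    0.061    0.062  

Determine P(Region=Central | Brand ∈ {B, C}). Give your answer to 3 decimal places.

0.262

P(Brand=B) = 0.048 + 0.068 + 0.052 + 0.045 = 0.213.
P(Brand=C) = 0.041 + 0.050 + 0.045 + 0.063 = 0.199.
P(Brand ∈ {B, C}) = 0.213 + 0.199 = 0.412; P(Region=Central, Brand ∈ {B, C}) = 0.045 + 0.063 = 0.108.
P(Region=Central | Brand ∈ {B, C}) = 0.108/0.412 = 0.262.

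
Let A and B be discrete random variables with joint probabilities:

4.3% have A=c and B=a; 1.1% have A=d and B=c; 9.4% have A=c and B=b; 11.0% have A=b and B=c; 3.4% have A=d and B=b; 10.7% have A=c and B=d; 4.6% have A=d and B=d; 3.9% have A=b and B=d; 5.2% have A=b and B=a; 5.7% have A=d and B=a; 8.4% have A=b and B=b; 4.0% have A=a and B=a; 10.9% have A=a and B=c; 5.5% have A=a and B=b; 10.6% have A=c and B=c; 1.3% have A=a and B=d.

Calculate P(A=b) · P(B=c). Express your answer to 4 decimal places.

P(A=b) = 0.052 + 0.084 + 0.110 + 0.039 = 0.285.
P(B=c) = 0.109 + 0.110 + 0.106 + 0.011 = 0.336.
Product: 0.285 × 0.336 = 0.0958.

0.0958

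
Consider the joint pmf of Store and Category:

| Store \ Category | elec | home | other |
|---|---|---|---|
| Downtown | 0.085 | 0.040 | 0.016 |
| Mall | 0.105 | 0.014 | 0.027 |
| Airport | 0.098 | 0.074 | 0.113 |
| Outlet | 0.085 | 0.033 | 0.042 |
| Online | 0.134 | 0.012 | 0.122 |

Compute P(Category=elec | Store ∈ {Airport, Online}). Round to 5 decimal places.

0.41953

P(Store=Airport) = 0.098 + 0.074 + 0.113 = 0.285.
P(Store=Online) = 0.134 + 0.012 + 0.122 = 0.268.
P(Store ∈ {Airport, Online}) = 0.285 + 0.268 = 0.553; P(Category=elec, Store ∈ {Airport, Online}) = 0.098 + 0.134 = 0.232.
P(Category=elec | Store ∈ {Airport, Online}) = 0.232/0.553 = 0.41953.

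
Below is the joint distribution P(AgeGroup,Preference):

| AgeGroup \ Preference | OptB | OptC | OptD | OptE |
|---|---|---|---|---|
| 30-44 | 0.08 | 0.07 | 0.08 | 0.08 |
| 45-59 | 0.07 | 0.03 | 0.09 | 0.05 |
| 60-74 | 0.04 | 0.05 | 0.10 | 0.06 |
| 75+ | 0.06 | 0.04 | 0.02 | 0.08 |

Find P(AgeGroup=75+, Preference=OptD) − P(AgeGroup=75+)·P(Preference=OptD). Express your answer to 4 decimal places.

P(AgeGroup=75+) = 0.06 + 0.04 + 0.02 + 0.08 = 0.20.
P(Preference=OptD) = 0.08 + 0.09 + 0.10 + 0.02 = 0.29.
P(AgeGroup=75+, Preference=OptD) − P(AgeGroup=75+)P(Preference=OptD) = 0.02 − 0.20×0.29 = -0.0380.

-0.0380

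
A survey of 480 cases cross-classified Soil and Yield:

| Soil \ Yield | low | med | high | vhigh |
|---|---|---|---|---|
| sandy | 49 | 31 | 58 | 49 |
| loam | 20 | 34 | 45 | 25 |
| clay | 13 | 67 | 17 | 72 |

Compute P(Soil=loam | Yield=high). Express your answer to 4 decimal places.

Total with Yield=high: 58 + 45 + 17 = 120.
P(Soil=loam | Yield=high) = 45/120 = 0.3750.

0.3750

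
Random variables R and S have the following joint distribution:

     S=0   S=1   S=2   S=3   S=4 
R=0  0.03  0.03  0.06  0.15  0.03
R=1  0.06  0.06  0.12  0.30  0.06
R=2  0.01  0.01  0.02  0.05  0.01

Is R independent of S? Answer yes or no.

Every cell satisfies P(R,S) = P(R)·P(S). For instance P(R=2) = 0.10, P(S=4) = 0.10, and 0.10×0.10 = 0.01 matches the joint entry. So R and S are independent.

yes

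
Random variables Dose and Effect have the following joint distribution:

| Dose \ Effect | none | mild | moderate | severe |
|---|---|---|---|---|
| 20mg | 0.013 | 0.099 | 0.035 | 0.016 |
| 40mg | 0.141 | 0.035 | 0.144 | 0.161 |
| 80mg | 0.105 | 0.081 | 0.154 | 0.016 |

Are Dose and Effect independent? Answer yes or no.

no

P(Dose=40mg) = 0.481 and P(Effect=mild) = 0.215, so their product is 0.10342, but P(Dose=40mg, Effect=mild) = 0.035. Since these differ, Dose and Effect are not independent.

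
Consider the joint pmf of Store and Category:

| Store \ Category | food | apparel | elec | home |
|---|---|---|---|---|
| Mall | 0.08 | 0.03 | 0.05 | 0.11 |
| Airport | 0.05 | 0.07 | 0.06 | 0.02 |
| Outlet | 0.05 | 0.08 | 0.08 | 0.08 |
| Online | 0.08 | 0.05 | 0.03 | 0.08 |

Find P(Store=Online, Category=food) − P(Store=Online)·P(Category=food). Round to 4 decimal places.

P(Store=Online) = 0.08 + 0.05 + 0.03 + 0.08 = 0.24.
P(Category=food) = 0.08 + 0.05 + 0.05 + 0.08 = 0.26.
P(Store=Online, Category=food) − P(Store=Online)P(Category=food) = 0.08 − 0.24×0.26 = 0.0176.

0.0176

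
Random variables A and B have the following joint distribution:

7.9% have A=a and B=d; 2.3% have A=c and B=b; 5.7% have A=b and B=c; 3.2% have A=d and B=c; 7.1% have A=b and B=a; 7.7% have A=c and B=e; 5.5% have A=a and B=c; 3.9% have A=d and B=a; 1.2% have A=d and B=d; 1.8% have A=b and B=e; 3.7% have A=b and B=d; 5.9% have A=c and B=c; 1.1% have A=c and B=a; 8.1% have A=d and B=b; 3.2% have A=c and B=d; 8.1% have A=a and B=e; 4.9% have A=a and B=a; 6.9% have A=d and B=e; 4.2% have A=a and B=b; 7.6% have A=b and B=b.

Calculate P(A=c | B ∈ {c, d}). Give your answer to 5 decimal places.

P(B=c) = 0.055 + 0.057 + 0.059 + 0.032 = 0.203.
P(B=d) = 0.079 + 0.037 + 0.032 + 0.012 = 0.160.
P(B ∈ {c, d}) = 0.203 + 0.160 = 0.363; P(A=c, B ∈ {c, d}) = 0.059 + 0.032 = 0.091.
P(A=c | B ∈ {c, d}) = 0.091/0.363 = 0.25069.

0.25069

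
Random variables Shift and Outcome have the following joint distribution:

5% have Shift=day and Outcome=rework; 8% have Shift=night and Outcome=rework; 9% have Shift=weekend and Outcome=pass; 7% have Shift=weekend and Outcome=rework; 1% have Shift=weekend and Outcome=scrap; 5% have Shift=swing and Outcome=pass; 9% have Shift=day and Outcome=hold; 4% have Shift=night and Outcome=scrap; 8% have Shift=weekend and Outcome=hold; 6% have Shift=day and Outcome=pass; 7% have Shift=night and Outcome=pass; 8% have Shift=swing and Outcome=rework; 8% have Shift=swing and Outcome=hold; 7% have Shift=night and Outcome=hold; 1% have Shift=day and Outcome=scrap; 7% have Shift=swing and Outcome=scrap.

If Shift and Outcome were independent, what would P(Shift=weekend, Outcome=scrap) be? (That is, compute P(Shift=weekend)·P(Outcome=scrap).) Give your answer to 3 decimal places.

P(Shift=weekend) = 0.09 + 0.07 + 0.01 + 0.08 = 0.25.
P(Outcome=scrap) = 0.01 + 0.07 + 0.04 + 0.01 = 0.13.
Product: 0.25 × 0.13 = 0.033.

0.033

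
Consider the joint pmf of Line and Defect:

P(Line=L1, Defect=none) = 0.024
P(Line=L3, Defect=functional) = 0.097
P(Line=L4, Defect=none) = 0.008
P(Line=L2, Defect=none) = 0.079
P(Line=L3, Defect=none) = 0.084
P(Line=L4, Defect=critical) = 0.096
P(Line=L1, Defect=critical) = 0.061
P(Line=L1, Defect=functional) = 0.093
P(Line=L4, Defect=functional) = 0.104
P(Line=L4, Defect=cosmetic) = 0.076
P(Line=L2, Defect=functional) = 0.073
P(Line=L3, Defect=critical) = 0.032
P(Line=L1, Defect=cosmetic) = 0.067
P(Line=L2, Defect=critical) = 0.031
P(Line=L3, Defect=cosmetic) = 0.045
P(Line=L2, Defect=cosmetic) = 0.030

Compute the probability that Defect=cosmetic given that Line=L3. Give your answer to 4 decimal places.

0.1744

P(Line=L3) = 0.084 + 0.045 + 0.097 + 0.032 = 0.258.
P(Defect=cosmetic | Line=L3) = 0.045/0.258 = 0.1744.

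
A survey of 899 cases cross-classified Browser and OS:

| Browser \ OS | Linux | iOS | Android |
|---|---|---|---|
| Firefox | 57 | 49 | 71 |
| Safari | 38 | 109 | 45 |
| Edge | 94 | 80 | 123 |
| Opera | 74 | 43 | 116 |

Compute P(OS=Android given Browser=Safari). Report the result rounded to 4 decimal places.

Total with Browser=Safari: 38 + 109 + 45 = 192.
P(OS=Android | Browser=Safari) = 45/192 = 0.2344.

0.2344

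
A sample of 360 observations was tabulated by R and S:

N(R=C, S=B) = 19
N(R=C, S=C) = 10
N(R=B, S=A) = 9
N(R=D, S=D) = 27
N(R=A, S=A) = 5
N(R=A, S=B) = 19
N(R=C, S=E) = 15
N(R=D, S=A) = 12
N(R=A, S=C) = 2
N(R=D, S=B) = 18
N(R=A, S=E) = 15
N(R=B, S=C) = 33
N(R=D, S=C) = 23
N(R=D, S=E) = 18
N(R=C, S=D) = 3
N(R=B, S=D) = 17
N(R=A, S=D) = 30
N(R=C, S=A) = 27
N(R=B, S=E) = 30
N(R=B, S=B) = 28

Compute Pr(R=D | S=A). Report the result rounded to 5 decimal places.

Total with S=A: 5 + 9 + 27 + 12 = 53.
P(R=D | S=A) = 12/53 = 0.22642.

0.22642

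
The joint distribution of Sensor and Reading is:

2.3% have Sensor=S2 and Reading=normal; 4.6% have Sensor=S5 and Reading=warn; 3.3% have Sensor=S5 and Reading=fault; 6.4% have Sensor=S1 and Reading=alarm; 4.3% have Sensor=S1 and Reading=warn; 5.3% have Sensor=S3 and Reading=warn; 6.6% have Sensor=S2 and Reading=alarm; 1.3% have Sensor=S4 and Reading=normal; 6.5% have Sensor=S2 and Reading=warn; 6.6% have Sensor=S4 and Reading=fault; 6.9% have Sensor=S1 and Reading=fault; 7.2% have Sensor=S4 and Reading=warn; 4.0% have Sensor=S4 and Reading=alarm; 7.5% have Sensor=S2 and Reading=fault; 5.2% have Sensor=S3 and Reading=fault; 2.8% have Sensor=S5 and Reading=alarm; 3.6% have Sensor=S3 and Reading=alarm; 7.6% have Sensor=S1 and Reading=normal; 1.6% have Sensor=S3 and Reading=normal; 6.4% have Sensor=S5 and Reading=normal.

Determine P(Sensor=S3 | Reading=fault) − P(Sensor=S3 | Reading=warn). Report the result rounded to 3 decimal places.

-0.014

P(Reading=fault) = 0.069 + 0.075 + 0.052 + 0.066 + 0.033 = 0.295; P(Sensor=S3 | Reading=fault) = 0.052/0.295 = 0.1763.
P(Reading=warn) = 0.043 + 0.065 + 0.053 + 0.072 + 0.046 = 0.279; P(Sensor=S3 | Reading=warn) = 0.053/0.279 = 0.1900.
Difference = -0.014.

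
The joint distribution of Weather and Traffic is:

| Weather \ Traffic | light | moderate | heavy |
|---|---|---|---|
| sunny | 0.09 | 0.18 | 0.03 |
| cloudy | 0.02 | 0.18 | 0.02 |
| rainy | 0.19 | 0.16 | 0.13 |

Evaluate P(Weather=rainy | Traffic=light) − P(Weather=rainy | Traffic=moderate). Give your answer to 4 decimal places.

P(Traffic=light) = 0.09 + 0.02 + 0.19 = 0.30; P(Weather=rainy | Traffic=light) = 0.19/0.30 = 0.63333.
P(Traffic=moderate) = 0.18 + 0.18 + 0.16 = 0.52; P(Weather=rainy | Traffic=moderate) = 0.16/0.52 = 0.30769.
Difference = 0.3256.

0.3256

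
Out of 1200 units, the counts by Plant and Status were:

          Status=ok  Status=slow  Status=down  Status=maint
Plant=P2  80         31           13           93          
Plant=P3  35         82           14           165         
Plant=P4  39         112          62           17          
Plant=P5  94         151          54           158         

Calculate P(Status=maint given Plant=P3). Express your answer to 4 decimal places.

0.5574

Total with Plant=P3: 35 + 82 + 14 + 165 = 296.
P(Status=maint | Plant=P3) = 165/296 = 0.5574.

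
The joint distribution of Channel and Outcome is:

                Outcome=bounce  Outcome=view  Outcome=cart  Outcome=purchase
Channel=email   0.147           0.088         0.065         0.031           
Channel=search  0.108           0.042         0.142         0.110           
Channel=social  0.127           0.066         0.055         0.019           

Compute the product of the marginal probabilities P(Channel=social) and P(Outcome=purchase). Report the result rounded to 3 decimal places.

P(Channel=social) = 0.127 + 0.066 + 0.055 + 0.019 = 0.267.
P(Outcome=purchase) = 0.031 + 0.110 + 0.019 = 0.160.
Product: 0.267 × 0.160 = 0.043.

0.043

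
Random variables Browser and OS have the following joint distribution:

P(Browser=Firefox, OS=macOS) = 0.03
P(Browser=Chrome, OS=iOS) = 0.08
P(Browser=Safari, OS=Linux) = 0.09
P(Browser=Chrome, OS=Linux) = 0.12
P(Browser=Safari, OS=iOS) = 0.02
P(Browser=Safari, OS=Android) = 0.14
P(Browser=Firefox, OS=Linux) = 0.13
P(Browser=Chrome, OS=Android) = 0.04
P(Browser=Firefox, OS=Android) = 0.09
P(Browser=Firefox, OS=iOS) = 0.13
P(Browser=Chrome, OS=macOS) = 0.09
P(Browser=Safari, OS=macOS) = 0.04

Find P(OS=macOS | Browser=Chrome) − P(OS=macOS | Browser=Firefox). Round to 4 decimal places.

P(Browser=Chrome) = 0.09 + 0.12 + 0.08 + 0.04 = 0.33; P(OS=macOS | Browser=Chrome) = 0.09/0.33 = 0.27273.
P(Browser=Firefox) = 0.03 + 0.13 + 0.13 + 0.09 = 0.38; P(OS=macOS | Browser=Firefox) = 0.03/0.38 = 0.07895.
Difference = 0.1938.

0.1938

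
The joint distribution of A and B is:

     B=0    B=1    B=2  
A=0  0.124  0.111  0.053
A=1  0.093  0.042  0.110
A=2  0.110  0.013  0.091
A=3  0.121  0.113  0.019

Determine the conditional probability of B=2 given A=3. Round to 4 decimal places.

0.0751

P(A=3) = 0.121 + 0.113 + 0.019 = 0.253.
P(B=2 | A=3) = 0.019/0.253 = 0.0751.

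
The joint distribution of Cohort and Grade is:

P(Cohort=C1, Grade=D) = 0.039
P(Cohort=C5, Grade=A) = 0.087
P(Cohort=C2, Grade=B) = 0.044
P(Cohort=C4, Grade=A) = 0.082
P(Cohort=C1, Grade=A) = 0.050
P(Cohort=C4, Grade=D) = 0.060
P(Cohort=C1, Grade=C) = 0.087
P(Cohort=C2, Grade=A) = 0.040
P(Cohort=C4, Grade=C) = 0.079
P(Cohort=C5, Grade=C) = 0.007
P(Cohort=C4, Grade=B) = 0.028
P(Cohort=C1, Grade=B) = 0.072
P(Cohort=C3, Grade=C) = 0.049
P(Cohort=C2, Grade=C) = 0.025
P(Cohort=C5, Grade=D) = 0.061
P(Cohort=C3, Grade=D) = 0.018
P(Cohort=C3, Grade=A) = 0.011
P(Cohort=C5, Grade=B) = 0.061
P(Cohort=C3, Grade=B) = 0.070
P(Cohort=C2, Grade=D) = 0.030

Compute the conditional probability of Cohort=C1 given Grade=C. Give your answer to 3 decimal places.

P(Grade=C) = 0.087 + 0.025 + 0.049 + 0.079 + 0.007 = 0.247.
P(Cohort=C1 | Grade=C) = 0.087/0.247 = 0.352.

0.352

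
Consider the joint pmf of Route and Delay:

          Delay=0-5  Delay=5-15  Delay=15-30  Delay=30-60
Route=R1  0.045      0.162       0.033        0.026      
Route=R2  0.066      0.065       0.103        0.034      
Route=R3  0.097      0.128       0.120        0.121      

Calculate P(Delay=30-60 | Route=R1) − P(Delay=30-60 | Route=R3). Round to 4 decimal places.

-0.1619

P(Route=R1) = 0.045 + 0.162 + 0.033 + 0.026 = 0.266; P(Delay=30-60 | Route=R1) = 0.026/0.266 = 0.09774.
P(Route=R3) = 0.097 + 0.128 + 0.120 + 0.121 = 0.466; P(Delay=30-60 | Route=R3) = 0.121/0.466 = 0.25966.
Difference = -0.1619.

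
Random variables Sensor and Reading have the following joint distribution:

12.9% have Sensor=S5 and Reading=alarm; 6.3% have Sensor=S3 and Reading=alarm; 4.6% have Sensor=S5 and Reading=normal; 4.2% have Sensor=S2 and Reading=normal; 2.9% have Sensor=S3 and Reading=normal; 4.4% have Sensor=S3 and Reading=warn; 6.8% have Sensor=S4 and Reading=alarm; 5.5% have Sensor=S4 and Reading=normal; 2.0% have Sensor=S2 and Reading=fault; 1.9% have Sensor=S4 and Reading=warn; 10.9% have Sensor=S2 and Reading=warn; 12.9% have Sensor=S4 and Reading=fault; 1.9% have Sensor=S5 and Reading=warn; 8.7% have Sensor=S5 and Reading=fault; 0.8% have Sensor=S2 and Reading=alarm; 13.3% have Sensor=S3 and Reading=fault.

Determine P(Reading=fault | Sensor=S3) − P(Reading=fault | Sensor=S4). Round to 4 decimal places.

0.0184

P(Sensor=S3) = 0.029 + 0.044 + 0.063 + 0.133 = 0.269; P(Reading=fault | Sensor=S3) = 0.133/0.269 = 0.49442.
P(Sensor=S4) = 0.055 + 0.019 + 0.068 + 0.129 = 0.271; P(Reading=fault | Sensor=S4) = 0.129/0.271 = 0.47601.
Difference = 0.0184.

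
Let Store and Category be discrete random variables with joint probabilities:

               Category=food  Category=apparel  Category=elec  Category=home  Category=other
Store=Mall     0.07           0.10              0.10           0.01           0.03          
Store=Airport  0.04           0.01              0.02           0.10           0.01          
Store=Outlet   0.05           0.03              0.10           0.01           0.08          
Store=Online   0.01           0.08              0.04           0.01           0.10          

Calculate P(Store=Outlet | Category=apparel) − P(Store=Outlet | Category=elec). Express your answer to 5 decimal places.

-0.24825

P(Category=apparel) = 0.10 + 0.01 + 0.03 + 0.08 = 0.22; P(Store=Outlet | Category=apparel) = 0.03/0.22 = 0.136364.
P(Category=elec) = 0.10 + 0.02 + 0.10 + 0.04 = 0.26; P(Store=Outlet | Category=elec) = 0.10/0.26 = 0.384615.
Difference = -0.24825.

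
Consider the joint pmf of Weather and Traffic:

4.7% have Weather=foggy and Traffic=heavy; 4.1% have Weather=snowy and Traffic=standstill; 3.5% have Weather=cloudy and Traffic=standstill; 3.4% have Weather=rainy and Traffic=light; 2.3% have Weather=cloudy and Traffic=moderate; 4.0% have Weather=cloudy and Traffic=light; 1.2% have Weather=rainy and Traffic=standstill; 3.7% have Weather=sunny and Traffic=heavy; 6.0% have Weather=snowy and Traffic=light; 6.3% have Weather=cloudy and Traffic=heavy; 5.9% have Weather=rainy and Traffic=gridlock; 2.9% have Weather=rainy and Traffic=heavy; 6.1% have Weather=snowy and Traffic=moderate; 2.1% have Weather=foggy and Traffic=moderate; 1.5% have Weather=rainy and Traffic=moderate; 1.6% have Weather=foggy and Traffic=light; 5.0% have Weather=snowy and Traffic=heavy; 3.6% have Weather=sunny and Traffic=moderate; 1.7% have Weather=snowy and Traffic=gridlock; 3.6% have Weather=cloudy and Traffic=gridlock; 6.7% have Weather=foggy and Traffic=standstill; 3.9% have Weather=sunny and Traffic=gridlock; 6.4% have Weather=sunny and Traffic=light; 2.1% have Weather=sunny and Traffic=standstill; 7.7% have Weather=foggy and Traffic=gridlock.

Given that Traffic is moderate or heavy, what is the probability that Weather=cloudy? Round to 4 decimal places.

0.2251

P(Traffic=moderate) = 0.036 + 0.023 + 0.015 + 0.061 + 0.021 = 0.156.
P(Traffic=heavy) = 0.037 + 0.063 + 0.029 + 0.050 + 0.047 = 0.226.
P(Traffic ∈ {moderate, heavy}) = 0.156 + 0.226 = 0.382; P(Weather=cloudy, Traffic ∈ {moderate, heavy}) = 0.023 + 0.063 = 0.086.
P(Weather=cloudy | Traffic ∈ {moderate, heavy}) = 0.086/0.382 = 0.2251.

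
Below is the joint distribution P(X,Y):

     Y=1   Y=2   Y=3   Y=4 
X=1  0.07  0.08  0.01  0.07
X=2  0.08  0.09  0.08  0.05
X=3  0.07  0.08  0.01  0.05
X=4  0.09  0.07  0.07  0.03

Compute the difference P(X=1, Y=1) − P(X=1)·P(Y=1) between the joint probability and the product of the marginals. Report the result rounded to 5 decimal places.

P(X=1) = 0.07 + 0.08 + 0.01 + 0.07 = 0.23.
P(Y=1) = 0.07 + 0.08 + 0.07 + 0.09 = 0.31.
P(X=1, Y=1) − P(X=1)P(Y=1) = 0.07 − 0.23×0.31 = -0.00130.

-0.00130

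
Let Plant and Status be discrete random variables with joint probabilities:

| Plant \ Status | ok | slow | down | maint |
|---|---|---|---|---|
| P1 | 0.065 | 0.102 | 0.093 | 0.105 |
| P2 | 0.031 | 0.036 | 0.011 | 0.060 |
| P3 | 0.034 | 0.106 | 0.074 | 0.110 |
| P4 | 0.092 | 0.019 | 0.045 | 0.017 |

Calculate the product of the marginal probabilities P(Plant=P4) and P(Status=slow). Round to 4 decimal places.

0.0455

P(Plant=P4) = 0.092 + 0.019 + 0.045 + 0.017 = 0.173.
P(Status=slow) = 0.102 + 0.036 + 0.106 + 0.019 = 0.263.
Product: 0.173 × 0.263 = 0.0455.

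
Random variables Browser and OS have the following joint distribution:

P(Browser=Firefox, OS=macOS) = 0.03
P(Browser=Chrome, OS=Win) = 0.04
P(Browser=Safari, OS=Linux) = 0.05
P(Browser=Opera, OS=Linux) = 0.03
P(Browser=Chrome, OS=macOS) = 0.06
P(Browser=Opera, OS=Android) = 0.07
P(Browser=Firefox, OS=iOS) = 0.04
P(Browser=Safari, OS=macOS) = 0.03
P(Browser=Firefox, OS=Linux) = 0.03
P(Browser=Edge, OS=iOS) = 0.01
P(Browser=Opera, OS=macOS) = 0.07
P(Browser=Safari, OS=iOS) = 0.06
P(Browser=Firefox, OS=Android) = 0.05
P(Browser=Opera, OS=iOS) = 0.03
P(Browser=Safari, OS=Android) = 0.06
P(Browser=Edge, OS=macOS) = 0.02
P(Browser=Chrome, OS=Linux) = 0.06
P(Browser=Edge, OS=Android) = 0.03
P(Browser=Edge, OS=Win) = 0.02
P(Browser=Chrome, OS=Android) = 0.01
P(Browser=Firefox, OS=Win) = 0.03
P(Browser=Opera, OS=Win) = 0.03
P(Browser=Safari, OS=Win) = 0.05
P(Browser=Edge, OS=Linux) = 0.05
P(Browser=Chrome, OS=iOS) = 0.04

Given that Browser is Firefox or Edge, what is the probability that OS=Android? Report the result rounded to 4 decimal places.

0.2581

P(Browser=Firefox) = 0.03 + 0.03 + 0.03 + 0.04 + 0.05 = 0.18.
P(Browser=Edge) = 0.02 + 0.02 + 0.05 + 0.01 + 0.03 = 0.13.
P(Browser ∈ {Firefox, Edge}) = 0.18 + 0.13 = 0.31; P(OS=Android, Browser ∈ {Firefox, Edge}) = 0.05 + 0.03 = 0.08.
P(OS=Android | Browser ∈ {Firefox, Edge}) = 0.08/0.31 = 0.2581.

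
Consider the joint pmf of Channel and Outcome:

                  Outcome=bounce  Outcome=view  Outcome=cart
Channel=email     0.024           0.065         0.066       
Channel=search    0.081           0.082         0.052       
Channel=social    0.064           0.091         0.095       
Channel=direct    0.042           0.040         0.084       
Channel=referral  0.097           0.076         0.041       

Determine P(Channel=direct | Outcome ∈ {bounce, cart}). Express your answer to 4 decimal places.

P(Outcome=bounce) = 0.024 + 0.081 + 0.064 + 0.042 + 0.097 = 0.308.
P(Outcome=cart) = 0.066 + 0.052 + 0.095 + 0.084 + 0.041 = 0.338.
P(Outcome ∈ {bounce, cart}) = 0.308 + 0.338 = 0.646; P(Channel=direct, Outcome ∈ {bounce, cart}) = 0.042 + 0.084 = 0.126.
P(Channel=direct | Outcome ∈ {bounce, cart}) = 0.126/0.646 = 0.1950.

0.1950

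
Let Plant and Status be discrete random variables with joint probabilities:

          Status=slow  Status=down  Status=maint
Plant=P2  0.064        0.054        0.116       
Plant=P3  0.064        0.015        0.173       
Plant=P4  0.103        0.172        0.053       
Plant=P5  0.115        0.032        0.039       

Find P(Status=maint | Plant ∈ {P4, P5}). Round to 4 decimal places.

P(Plant=P4) = 0.103 + 0.172 + 0.053 = 0.328.
P(Plant=P5) = 0.115 + 0.032 + 0.039 = 0.186.
P(Plant ∈ {P4, P5}) = 0.328 + 0.186 = 0.514; P(Status=maint, Plant ∈ {P4, P5}) = 0.053 + 0.039 = 0.092.
P(Status=maint | Plant ∈ {P4, P5}) = 0.092/0.514 = 0.1790.

0.1790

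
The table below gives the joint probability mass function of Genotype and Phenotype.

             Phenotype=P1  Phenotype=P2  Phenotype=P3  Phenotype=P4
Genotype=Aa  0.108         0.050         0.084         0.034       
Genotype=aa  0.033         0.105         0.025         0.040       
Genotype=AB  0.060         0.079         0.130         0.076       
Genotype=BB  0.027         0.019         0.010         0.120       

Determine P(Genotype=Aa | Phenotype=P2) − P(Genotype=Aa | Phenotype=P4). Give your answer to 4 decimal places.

0.0717

P(Phenotype=P2) = 0.050 + 0.105 + 0.079 + 0.019 = 0.253; P(Genotype=Aa | Phenotype=P2) = 0.050/0.253 = 0.19763.
P(Phenotype=P4) = 0.034 + 0.040 + 0.076 + 0.120 = 0.270; P(Genotype=Aa | Phenotype=P4) = 0.034/0.270 = 0.12593.
Difference = 0.0717.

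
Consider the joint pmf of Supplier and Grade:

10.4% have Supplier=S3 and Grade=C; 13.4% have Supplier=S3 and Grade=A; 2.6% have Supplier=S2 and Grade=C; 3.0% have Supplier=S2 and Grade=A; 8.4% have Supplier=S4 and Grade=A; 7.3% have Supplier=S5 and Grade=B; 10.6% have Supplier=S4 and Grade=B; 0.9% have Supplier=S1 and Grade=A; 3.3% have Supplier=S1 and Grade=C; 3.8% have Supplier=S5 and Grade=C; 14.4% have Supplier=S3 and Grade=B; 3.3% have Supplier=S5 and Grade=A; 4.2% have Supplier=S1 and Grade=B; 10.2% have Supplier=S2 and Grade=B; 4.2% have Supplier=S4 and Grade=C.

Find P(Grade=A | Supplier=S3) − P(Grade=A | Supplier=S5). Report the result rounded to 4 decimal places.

P(Supplier=S3) = 0.134 + 0.144 + 0.104 = 0.382; P(Grade=A | Supplier=S3) = 0.134/0.382 = 0.35079.
P(Supplier=S5) = 0.033 + 0.073 + 0.038 = 0.144; P(Grade=A | Supplier=S5) = 0.033/0.144 = 0.22917.
Difference = 0.1216.

0.1216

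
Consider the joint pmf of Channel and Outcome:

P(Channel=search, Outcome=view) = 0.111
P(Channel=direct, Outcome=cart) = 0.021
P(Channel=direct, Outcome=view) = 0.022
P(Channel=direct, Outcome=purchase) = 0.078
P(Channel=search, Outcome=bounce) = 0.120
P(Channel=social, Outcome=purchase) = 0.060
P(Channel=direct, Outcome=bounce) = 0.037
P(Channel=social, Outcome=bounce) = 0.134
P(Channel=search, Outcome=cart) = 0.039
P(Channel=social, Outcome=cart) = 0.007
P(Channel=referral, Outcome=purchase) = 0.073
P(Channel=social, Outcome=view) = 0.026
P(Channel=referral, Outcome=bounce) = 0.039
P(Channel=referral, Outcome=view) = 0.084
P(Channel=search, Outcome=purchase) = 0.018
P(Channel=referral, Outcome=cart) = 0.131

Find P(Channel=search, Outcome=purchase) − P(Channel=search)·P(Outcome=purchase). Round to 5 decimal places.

P(Channel=search) = 0.120 + 0.111 + 0.039 + 0.018 = 0.288.
P(Outcome=purchase) = 0.018 + 0.060 + 0.078 + 0.073 = 0.229.
P(Channel=search, Outcome=purchase) − P(Channel=search)P(Outcome=purchase) = 0.018 − 0.288×0.229 = -0.04795.

-0.04795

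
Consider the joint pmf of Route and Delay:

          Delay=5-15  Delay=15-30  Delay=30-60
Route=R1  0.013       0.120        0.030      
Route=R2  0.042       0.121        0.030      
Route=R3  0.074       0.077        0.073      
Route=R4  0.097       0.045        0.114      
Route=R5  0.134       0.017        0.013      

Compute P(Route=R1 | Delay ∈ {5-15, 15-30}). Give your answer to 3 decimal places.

P(Delay=5-15) = 0.013 + 0.042 + 0.074 + 0.097 + 0.134 = 0.360.
P(Delay=15-30) = 0.120 + 0.121 + 0.077 + 0.045 + 0.017 = 0.380.
P(Delay ∈ {5-15, 15-30}) = 0.360 + 0.380 = 0.740; P(Route=R1, Delay ∈ {5-15, 15-30}) = 0.013 + 0.120 = 0.133.
P(Route=R1 | Delay ∈ {5-15, 15-30}) = 0.133/0.740 = 0.180.

0.180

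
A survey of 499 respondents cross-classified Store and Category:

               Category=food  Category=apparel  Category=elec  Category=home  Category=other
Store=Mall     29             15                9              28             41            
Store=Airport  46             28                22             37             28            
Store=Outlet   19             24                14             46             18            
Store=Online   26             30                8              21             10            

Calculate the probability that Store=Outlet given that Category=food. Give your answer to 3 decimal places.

0.158

Total with Category=food: 29 + 46 + 19 + 26 = 120.
P(Store=Outlet | Category=food) = 19/120 = 0.158.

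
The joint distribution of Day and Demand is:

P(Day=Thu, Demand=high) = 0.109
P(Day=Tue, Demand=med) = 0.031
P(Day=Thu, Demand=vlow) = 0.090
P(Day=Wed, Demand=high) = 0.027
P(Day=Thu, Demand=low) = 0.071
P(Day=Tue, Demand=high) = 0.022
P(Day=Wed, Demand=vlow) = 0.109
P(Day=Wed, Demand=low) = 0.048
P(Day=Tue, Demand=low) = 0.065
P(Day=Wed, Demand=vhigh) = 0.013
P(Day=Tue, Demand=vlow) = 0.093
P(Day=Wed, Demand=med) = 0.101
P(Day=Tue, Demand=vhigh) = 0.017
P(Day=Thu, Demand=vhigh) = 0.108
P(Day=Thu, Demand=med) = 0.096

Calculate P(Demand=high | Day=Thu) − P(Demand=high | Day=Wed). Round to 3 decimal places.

P(Day=Thu) = 0.090 + 0.071 + 0.096 + 0.109 + 0.108 = 0.474; P(Demand=high | Day=Thu) = 0.109/0.474 = 0.2300.
P(Day=Wed) = 0.109 + 0.048 + 0.101 + 0.027 + 0.013 = 0.298; P(Demand=high | Day=Wed) = 0.027/0.298 = 0.0906.
Difference = 0.139.

0.139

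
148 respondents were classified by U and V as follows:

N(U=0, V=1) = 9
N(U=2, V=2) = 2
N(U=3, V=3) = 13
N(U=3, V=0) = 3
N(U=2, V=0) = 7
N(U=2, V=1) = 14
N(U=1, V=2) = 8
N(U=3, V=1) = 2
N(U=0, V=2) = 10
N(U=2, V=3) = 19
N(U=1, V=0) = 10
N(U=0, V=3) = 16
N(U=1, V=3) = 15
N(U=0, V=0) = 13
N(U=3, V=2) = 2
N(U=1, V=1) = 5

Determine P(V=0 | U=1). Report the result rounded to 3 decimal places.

0.263

Total with U=1: 10 + 5 + 8 + 15 = 38.
P(V=0 | U=1) = 10/38 = 0.263.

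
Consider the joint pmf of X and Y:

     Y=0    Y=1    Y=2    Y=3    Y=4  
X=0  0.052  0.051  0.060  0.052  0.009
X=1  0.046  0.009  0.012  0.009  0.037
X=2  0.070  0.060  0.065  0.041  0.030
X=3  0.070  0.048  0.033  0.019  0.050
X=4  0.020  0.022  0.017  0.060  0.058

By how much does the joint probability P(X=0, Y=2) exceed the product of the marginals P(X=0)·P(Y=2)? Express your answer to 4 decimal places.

P(X=0) = 0.052 + 0.051 + 0.060 + 0.052 + 0.009 = 0.224.
P(Y=2) = 0.060 + 0.012 + 0.065 + 0.033 + 0.017 = 0.187.
P(X=0, Y=2) − P(X=0)P(Y=2) = 0.060 − 0.224×0.187 = 0.0181.

0.0181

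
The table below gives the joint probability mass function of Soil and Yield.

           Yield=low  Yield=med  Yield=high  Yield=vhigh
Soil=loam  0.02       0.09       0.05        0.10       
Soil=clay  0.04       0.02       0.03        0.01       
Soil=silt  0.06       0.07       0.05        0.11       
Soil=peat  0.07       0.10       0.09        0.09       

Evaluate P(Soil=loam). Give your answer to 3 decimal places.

P(Soil=loam) = 0.02 + 0.09 + 0.05 + 0.10 = 0.26.

0.260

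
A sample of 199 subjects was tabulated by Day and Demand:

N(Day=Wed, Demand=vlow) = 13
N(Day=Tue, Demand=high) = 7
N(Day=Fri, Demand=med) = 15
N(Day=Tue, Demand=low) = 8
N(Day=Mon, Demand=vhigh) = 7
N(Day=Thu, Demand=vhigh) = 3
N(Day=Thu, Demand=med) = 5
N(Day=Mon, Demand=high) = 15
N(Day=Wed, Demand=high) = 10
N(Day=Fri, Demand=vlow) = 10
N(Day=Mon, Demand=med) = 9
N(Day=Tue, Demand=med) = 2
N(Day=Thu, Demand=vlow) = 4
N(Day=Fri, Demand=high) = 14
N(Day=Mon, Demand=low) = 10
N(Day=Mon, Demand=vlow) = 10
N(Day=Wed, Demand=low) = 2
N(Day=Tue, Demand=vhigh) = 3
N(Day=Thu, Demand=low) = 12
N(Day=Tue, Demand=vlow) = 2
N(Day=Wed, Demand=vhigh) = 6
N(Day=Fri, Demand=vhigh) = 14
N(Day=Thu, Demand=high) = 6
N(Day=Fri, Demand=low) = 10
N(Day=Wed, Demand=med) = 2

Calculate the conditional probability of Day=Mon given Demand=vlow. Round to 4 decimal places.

Total with Demand=vlow: 10 + 2 + 13 + 4 + 10 = 39.
P(Day=Mon | Demand=vlow) = 10/39 = 0.2564.

0.2564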